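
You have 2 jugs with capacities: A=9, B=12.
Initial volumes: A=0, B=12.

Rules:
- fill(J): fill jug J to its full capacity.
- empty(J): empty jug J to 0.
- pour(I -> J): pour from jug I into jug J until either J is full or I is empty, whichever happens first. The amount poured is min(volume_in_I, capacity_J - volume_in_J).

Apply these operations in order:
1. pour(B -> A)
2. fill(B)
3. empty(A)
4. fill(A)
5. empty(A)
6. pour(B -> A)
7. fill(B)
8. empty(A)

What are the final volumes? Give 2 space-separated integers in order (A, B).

Answer: 0 12

Derivation:
Step 1: pour(B -> A) -> (A=9 B=3)
Step 2: fill(B) -> (A=9 B=12)
Step 3: empty(A) -> (A=0 B=12)
Step 4: fill(A) -> (A=9 B=12)
Step 5: empty(A) -> (A=0 B=12)
Step 6: pour(B -> A) -> (A=9 B=3)
Step 7: fill(B) -> (A=9 B=12)
Step 8: empty(A) -> (A=0 B=12)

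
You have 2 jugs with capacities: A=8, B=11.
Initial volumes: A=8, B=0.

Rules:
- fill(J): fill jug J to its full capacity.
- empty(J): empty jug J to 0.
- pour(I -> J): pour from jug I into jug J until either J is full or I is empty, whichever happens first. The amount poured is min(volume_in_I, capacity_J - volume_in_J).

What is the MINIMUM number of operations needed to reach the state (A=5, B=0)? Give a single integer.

BFS from (A=8, B=0). One shortest path:
  1. pour(A -> B) -> (A=0 B=8)
  2. fill(A) -> (A=8 B=8)
  3. pour(A -> B) -> (A=5 B=11)
  4. empty(B) -> (A=5 B=0)
Reached target in 4 moves.

Answer: 4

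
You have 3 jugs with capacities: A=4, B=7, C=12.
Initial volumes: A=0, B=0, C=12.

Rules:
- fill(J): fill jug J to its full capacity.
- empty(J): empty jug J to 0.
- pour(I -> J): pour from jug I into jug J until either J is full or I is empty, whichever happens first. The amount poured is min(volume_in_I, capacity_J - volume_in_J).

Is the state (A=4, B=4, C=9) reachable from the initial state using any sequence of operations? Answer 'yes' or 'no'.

Answer: yes

Derivation:
BFS from (A=0, B=0, C=12):
  1. fill(A) -> (A=4 B=0 C=12)
  2. pour(A -> B) -> (A=0 B=4 C=12)
  3. fill(A) -> (A=4 B=4 C=12)
  4. pour(C -> B) -> (A=4 B=7 C=9)
  5. empty(B) -> (A=4 B=0 C=9)
  6. pour(A -> B) -> (A=0 B=4 C=9)
  7. fill(A) -> (A=4 B=4 C=9)
Target reached → yes.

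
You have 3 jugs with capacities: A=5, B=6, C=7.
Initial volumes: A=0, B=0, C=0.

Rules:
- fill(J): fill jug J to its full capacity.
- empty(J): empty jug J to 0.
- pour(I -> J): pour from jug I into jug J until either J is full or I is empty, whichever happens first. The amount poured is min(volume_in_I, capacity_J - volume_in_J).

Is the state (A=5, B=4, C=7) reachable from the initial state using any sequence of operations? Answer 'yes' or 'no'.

BFS from (A=0, B=0, C=0):
  1. fill(A) -> (A=5 B=0 C=0)
  2. fill(B) -> (A=5 B=6 C=0)
  3. pour(A -> C) -> (A=0 B=6 C=5)
  4. fill(A) -> (A=5 B=6 C=5)
  5. pour(B -> C) -> (A=5 B=4 C=7)
Target reached → yes.

Answer: yes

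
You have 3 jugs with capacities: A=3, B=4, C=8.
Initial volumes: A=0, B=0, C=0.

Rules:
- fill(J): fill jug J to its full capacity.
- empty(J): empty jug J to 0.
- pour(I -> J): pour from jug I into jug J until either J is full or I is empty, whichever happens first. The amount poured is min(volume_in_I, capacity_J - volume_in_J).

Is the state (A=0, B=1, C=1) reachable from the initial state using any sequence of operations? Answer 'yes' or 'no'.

BFS from (A=0, B=0, C=0):
  1. fill(C) -> (A=0 B=0 C=8)
  2. pour(C -> A) -> (A=3 B=0 C=5)
  3. empty(A) -> (A=0 B=0 C=5)
  4. pour(C -> B) -> (A=0 B=4 C=1)
  5. pour(B -> A) -> (A=3 B=1 C=1)
  6. empty(A) -> (A=0 B=1 C=1)
Target reached → yes.

Answer: yes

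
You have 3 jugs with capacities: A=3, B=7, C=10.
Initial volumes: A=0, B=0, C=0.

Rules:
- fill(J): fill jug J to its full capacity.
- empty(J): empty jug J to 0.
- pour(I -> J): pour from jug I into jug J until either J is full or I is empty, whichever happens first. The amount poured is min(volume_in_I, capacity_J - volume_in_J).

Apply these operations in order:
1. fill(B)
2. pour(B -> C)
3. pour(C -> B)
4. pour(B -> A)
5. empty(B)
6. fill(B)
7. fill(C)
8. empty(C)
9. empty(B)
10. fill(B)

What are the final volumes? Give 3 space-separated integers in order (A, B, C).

Step 1: fill(B) -> (A=0 B=7 C=0)
Step 2: pour(B -> C) -> (A=0 B=0 C=7)
Step 3: pour(C -> B) -> (A=0 B=7 C=0)
Step 4: pour(B -> A) -> (A=3 B=4 C=0)
Step 5: empty(B) -> (A=3 B=0 C=0)
Step 6: fill(B) -> (A=3 B=7 C=0)
Step 7: fill(C) -> (A=3 B=7 C=10)
Step 8: empty(C) -> (A=3 B=7 C=0)
Step 9: empty(B) -> (A=3 B=0 C=0)
Step 10: fill(B) -> (A=3 B=7 C=0)

Answer: 3 7 0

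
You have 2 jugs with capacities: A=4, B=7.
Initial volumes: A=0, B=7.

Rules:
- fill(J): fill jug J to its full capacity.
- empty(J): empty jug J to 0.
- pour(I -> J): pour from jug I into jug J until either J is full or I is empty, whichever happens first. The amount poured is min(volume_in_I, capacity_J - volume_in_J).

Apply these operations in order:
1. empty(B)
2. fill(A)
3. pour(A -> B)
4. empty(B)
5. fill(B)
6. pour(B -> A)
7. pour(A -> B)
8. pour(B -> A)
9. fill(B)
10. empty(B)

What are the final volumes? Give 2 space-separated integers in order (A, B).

Answer: 4 0

Derivation:
Step 1: empty(B) -> (A=0 B=0)
Step 2: fill(A) -> (A=4 B=0)
Step 3: pour(A -> B) -> (A=0 B=4)
Step 4: empty(B) -> (A=0 B=0)
Step 5: fill(B) -> (A=0 B=7)
Step 6: pour(B -> A) -> (A=4 B=3)
Step 7: pour(A -> B) -> (A=0 B=7)
Step 8: pour(B -> A) -> (A=4 B=3)
Step 9: fill(B) -> (A=4 B=7)
Step 10: empty(B) -> (A=4 B=0)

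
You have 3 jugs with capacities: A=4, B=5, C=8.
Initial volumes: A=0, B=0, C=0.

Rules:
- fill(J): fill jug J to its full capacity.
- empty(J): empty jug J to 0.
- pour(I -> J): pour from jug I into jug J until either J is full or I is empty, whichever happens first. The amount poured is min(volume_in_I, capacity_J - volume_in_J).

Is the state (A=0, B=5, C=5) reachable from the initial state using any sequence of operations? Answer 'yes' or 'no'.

Answer: yes

Derivation:
BFS from (A=0, B=0, C=0):
  1. fill(B) -> (A=0 B=5 C=0)
  2. pour(B -> C) -> (A=0 B=0 C=5)
  3. fill(B) -> (A=0 B=5 C=5)
Target reached → yes.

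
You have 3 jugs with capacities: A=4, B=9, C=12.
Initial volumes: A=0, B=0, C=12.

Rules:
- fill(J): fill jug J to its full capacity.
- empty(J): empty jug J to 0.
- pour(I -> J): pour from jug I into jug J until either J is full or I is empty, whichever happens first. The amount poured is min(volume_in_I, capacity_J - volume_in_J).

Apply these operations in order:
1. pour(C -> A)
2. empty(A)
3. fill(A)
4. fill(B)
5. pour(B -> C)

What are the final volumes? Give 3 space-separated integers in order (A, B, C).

Answer: 4 5 12

Derivation:
Step 1: pour(C -> A) -> (A=4 B=0 C=8)
Step 2: empty(A) -> (A=0 B=0 C=8)
Step 3: fill(A) -> (A=4 B=0 C=8)
Step 4: fill(B) -> (A=4 B=9 C=8)
Step 5: pour(B -> C) -> (A=4 B=5 C=12)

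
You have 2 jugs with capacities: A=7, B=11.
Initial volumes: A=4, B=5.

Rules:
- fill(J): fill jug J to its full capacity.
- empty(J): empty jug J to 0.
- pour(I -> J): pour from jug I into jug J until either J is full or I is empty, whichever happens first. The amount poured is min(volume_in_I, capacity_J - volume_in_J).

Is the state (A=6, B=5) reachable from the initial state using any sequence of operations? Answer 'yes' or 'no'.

Answer: no

Derivation:
BFS explored all 37 reachable states.
Reachable set includes: (0,0), (0,1), (0,2), (0,3), (0,4), (0,5), (0,6), (0,7), (0,8), (0,9), (0,10), (0,11) ...
Target (A=6, B=5) not in reachable set → no.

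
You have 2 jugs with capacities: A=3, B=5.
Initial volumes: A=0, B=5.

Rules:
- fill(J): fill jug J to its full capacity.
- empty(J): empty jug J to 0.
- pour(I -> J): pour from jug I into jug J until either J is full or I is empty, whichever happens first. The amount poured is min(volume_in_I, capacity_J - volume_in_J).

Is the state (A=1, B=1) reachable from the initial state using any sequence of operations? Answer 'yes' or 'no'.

Answer: no

Derivation:
BFS explored all 16 reachable states.
Reachable set includes: (0,0), (0,1), (0,2), (0,3), (0,4), (0,5), (1,0), (1,5), (2,0), (2,5), (3,0), (3,1) ...
Target (A=1, B=1) not in reachable set → no.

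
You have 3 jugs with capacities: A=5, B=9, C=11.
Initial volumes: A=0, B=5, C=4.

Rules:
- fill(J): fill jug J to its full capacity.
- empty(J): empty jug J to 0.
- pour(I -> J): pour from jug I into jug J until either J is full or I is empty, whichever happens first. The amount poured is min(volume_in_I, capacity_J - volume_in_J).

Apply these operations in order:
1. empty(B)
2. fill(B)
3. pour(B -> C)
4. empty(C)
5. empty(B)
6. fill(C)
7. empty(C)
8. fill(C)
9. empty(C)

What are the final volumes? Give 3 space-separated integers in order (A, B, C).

Step 1: empty(B) -> (A=0 B=0 C=4)
Step 2: fill(B) -> (A=0 B=9 C=4)
Step 3: pour(B -> C) -> (A=0 B=2 C=11)
Step 4: empty(C) -> (A=0 B=2 C=0)
Step 5: empty(B) -> (A=0 B=0 C=0)
Step 6: fill(C) -> (A=0 B=0 C=11)
Step 7: empty(C) -> (A=0 B=0 C=0)
Step 8: fill(C) -> (A=0 B=0 C=11)
Step 9: empty(C) -> (A=0 B=0 C=0)

Answer: 0 0 0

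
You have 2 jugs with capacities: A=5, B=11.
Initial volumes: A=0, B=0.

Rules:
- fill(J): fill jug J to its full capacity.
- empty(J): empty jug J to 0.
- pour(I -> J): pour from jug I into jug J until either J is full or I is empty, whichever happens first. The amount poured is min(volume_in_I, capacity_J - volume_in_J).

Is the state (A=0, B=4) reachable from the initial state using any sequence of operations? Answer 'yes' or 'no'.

Answer: yes

Derivation:
BFS from (A=0, B=0):
  1. fill(A) -> (A=5 B=0)
  2. pour(A -> B) -> (A=0 B=5)
  3. fill(A) -> (A=5 B=5)
  4. pour(A -> B) -> (A=0 B=10)
  5. fill(A) -> (A=5 B=10)
  6. pour(A -> B) -> (A=4 B=11)
  7. empty(B) -> (A=4 B=0)
  8. pour(A -> B) -> (A=0 B=4)
Target reached → yes.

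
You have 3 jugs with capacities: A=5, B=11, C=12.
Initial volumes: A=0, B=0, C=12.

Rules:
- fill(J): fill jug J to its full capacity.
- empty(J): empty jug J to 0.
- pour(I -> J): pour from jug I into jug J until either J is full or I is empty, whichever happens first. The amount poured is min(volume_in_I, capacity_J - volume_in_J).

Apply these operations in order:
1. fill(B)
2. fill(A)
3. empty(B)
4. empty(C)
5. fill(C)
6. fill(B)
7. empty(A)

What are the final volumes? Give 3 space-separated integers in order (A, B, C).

Answer: 0 11 12

Derivation:
Step 1: fill(B) -> (A=0 B=11 C=12)
Step 2: fill(A) -> (A=5 B=11 C=12)
Step 3: empty(B) -> (A=5 B=0 C=12)
Step 4: empty(C) -> (A=5 B=0 C=0)
Step 5: fill(C) -> (A=5 B=0 C=12)
Step 6: fill(B) -> (A=5 B=11 C=12)
Step 7: empty(A) -> (A=0 B=11 C=12)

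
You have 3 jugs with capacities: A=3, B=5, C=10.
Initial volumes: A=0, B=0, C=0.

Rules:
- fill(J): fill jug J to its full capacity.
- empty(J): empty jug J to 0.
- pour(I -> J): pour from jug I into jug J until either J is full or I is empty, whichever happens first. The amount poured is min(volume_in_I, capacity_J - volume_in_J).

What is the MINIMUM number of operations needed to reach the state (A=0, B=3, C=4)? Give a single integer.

BFS from (A=0, B=0, C=0). One shortest path:
  1. fill(C) -> (A=0 B=0 C=10)
  2. pour(C -> A) -> (A=3 B=0 C=7)
  3. empty(A) -> (A=0 B=0 C=7)
  4. pour(C -> A) -> (A=3 B=0 C=4)
  5. pour(A -> B) -> (A=0 B=3 C=4)
Reached target in 5 moves.

Answer: 5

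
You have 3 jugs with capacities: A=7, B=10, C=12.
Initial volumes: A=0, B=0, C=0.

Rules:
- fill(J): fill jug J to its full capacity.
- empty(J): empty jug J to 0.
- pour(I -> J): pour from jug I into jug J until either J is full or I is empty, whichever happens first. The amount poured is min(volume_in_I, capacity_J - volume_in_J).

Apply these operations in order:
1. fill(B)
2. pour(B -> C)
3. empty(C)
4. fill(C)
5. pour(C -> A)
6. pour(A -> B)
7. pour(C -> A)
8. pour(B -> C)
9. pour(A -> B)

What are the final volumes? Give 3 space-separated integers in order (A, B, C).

Answer: 0 5 7

Derivation:
Step 1: fill(B) -> (A=0 B=10 C=0)
Step 2: pour(B -> C) -> (A=0 B=0 C=10)
Step 3: empty(C) -> (A=0 B=0 C=0)
Step 4: fill(C) -> (A=0 B=0 C=12)
Step 5: pour(C -> A) -> (A=7 B=0 C=5)
Step 6: pour(A -> B) -> (A=0 B=7 C=5)
Step 7: pour(C -> A) -> (A=5 B=7 C=0)
Step 8: pour(B -> C) -> (A=5 B=0 C=7)
Step 9: pour(A -> B) -> (A=0 B=5 C=7)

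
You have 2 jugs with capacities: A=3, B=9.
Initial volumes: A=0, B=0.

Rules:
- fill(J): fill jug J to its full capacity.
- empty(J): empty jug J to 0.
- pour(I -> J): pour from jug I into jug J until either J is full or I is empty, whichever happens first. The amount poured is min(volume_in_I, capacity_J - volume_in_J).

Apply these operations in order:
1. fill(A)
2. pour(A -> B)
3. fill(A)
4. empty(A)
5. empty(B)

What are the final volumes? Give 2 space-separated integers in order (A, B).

Answer: 0 0

Derivation:
Step 1: fill(A) -> (A=3 B=0)
Step 2: pour(A -> B) -> (A=0 B=3)
Step 3: fill(A) -> (A=3 B=3)
Step 4: empty(A) -> (A=0 B=3)
Step 5: empty(B) -> (A=0 B=0)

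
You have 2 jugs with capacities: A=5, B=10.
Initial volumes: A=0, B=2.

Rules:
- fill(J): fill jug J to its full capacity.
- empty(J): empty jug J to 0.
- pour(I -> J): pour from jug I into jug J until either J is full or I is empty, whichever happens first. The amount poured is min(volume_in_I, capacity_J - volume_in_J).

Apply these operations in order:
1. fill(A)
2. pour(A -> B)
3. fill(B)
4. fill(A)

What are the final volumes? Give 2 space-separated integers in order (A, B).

Step 1: fill(A) -> (A=5 B=2)
Step 2: pour(A -> B) -> (A=0 B=7)
Step 3: fill(B) -> (A=0 B=10)
Step 4: fill(A) -> (A=5 B=10)

Answer: 5 10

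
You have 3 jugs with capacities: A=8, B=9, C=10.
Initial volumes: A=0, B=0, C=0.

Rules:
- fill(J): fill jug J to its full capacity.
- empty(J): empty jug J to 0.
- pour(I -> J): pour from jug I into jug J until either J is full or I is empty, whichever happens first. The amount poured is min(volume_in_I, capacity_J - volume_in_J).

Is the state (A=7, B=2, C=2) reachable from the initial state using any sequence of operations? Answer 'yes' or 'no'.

BFS explored all 486 reachable states.
Reachable set includes: (0,0,0), (0,0,1), (0,0,2), (0,0,3), (0,0,4), (0,0,5), (0,0,6), (0,0,7), (0,0,8), (0,0,9), (0,0,10), (0,1,0) ...
Target (A=7, B=2, C=2) not in reachable set → no.

Answer: no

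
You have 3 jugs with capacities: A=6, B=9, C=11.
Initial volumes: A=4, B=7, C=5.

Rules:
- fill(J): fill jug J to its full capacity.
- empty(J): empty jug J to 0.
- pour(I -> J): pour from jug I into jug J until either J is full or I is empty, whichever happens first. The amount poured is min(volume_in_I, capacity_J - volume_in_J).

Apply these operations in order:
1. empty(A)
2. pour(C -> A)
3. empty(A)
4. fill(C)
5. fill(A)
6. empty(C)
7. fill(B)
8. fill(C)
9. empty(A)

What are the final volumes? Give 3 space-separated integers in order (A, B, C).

Answer: 0 9 11

Derivation:
Step 1: empty(A) -> (A=0 B=7 C=5)
Step 2: pour(C -> A) -> (A=5 B=7 C=0)
Step 3: empty(A) -> (A=0 B=7 C=0)
Step 4: fill(C) -> (A=0 B=7 C=11)
Step 5: fill(A) -> (A=6 B=7 C=11)
Step 6: empty(C) -> (A=6 B=7 C=0)
Step 7: fill(B) -> (A=6 B=9 C=0)
Step 8: fill(C) -> (A=6 B=9 C=11)
Step 9: empty(A) -> (A=0 B=9 C=11)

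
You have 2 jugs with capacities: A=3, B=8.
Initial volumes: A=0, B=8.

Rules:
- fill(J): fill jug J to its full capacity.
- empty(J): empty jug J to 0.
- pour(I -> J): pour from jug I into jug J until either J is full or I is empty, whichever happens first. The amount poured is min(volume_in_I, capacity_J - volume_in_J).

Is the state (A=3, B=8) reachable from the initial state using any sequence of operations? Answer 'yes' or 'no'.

Answer: yes

Derivation:
BFS from (A=0, B=8):
  1. fill(A) -> (A=3 B=8)
Target reached → yes.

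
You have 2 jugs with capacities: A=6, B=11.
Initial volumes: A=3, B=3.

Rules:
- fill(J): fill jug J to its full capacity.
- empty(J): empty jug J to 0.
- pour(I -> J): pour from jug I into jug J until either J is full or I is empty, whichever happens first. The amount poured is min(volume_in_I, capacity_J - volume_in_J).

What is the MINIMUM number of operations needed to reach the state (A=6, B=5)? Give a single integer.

BFS from (A=3, B=3). One shortest path:
  1. empty(A) -> (A=0 B=3)
  2. fill(B) -> (A=0 B=11)
  3. pour(B -> A) -> (A=6 B=5)
Reached target in 3 moves.

Answer: 3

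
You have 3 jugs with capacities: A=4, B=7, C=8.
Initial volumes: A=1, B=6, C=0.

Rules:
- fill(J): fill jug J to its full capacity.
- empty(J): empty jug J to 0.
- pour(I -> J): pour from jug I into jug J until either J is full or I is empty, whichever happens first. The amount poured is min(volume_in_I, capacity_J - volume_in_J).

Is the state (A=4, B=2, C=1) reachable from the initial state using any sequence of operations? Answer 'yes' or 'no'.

Answer: yes

Derivation:
BFS from (A=1, B=6, C=0):
  1. pour(A -> C) -> (A=0 B=6 C=1)
  2. pour(B -> A) -> (A=4 B=2 C=1)
Target reached → yes.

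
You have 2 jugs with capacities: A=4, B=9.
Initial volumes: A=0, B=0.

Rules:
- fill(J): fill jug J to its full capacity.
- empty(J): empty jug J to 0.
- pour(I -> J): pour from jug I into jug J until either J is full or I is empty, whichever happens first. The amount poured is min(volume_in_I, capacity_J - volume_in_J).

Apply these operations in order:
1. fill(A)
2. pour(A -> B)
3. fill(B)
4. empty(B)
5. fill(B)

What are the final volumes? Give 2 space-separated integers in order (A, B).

Answer: 0 9

Derivation:
Step 1: fill(A) -> (A=4 B=0)
Step 2: pour(A -> B) -> (A=0 B=4)
Step 3: fill(B) -> (A=0 B=9)
Step 4: empty(B) -> (A=0 B=0)
Step 5: fill(B) -> (A=0 B=9)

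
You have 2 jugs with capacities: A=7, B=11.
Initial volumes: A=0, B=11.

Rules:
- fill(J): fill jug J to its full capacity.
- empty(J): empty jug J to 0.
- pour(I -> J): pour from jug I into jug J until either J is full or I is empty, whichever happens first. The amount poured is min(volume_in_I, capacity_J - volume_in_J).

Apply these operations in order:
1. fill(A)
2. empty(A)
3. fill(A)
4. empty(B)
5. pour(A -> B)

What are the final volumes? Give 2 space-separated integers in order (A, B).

Step 1: fill(A) -> (A=7 B=11)
Step 2: empty(A) -> (A=0 B=11)
Step 3: fill(A) -> (A=7 B=11)
Step 4: empty(B) -> (A=7 B=0)
Step 5: pour(A -> B) -> (A=0 B=7)

Answer: 0 7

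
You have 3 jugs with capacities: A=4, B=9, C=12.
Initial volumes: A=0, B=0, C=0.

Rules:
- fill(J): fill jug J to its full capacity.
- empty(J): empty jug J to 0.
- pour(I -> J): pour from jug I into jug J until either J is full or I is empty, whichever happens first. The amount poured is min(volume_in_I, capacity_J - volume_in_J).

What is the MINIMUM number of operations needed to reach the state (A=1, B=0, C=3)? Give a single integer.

Answer: 6

Derivation:
BFS from (A=0, B=0, C=0). One shortest path:
  1. fill(A) -> (A=4 B=0 C=0)
  2. fill(B) -> (A=4 B=9 C=0)
  3. pour(B -> C) -> (A=4 B=0 C=9)
  4. pour(A -> C) -> (A=1 B=0 C=12)
  5. pour(C -> B) -> (A=1 B=9 C=3)
  6. empty(B) -> (A=1 B=0 C=3)
Reached target in 6 moves.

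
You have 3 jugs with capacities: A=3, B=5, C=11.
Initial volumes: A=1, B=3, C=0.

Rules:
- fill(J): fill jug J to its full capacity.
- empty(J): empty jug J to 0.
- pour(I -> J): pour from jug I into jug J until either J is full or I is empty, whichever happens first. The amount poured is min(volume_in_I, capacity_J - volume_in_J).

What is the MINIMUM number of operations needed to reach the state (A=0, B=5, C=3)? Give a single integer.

BFS from (A=1, B=3, C=0). One shortest path:
  1. fill(A) -> (A=3 B=3 C=0)
  2. fill(B) -> (A=3 B=5 C=0)
  3. pour(A -> C) -> (A=0 B=5 C=3)
Reached target in 3 moves.

Answer: 3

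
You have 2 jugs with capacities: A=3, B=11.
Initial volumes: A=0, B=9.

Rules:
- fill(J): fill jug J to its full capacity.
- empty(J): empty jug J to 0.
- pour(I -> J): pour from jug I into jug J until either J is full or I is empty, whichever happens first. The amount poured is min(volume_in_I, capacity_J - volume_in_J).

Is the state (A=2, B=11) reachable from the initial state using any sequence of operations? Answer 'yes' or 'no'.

BFS from (A=0, B=9):
  1. fill(B) -> (A=0 B=11)
  2. pour(B -> A) -> (A=3 B=8)
  3. empty(A) -> (A=0 B=8)
  4. pour(B -> A) -> (A=3 B=5)
  5. empty(A) -> (A=0 B=5)
  6. pour(B -> A) -> (A=3 B=2)
  7. empty(A) -> (A=0 B=2)
  8. pour(B -> A) -> (A=2 B=0)
  9. fill(B) -> (A=2 B=11)
Target reached → yes.

Answer: yes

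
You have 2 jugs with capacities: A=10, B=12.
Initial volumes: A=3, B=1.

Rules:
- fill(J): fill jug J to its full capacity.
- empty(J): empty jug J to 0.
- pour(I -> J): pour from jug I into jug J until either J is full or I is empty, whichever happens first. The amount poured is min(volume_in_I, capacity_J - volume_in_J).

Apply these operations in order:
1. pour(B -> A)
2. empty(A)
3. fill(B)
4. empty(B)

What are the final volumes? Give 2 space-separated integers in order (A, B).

Answer: 0 0

Derivation:
Step 1: pour(B -> A) -> (A=4 B=0)
Step 2: empty(A) -> (A=0 B=0)
Step 3: fill(B) -> (A=0 B=12)
Step 4: empty(B) -> (A=0 B=0)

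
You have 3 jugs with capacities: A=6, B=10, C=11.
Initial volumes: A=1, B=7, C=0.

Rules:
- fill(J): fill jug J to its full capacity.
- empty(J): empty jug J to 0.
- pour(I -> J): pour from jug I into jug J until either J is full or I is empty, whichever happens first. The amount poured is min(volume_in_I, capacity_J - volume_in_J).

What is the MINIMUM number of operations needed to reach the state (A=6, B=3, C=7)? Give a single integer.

BFS from (A=1, B=7, C=0). One shortest path:
  1. fill(A) -> (A=6 B=7 C=0)
  2. fill(B) -> (A=6 B=10 C=0)
  3. pour(B -> C) -> (A=6 B=0 C=10)
  4. pour(A -> B) -> (A=0 B=6 C=10)
  5. pour(C -> A) -> (A=6 B=6 C=4)
  6. pour(A -> B) -> (A=2 B=10 C=4)
  7. pour(B -> C) -> (A=2 B=3 C=11)
  8. pour(C -> A) -> (A=6 B=3 C=7)
Reached target in 8 moves.

Answer: 8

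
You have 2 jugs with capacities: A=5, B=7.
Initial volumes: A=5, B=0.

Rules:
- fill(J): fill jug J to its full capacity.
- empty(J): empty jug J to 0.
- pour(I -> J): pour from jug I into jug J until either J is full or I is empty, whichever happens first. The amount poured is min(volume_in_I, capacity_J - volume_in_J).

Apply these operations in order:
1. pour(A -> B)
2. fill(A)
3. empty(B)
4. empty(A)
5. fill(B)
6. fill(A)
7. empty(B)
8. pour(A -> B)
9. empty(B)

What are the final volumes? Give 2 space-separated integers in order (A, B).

Answer: 0 0

Derivation:
Step 1: pour(A -> B) -> (A=0 B=5)
Step 2: fill(A) -> (A=5 B=5)
Step 3: empty(B) -> (A=5 B=0)
Step 4: empty(A) -> (A=0 B=0)
Step 5: fill(B) -> (A=0 B=7)
Step 6: fill(A) -> (A=5 B=7)
Step 7: empty(B) -> (A=5 B=0)
Step 8: pour(A -> B) -> (A=0 B=5)
Step 9: empty(B) -> (A=0 B=0)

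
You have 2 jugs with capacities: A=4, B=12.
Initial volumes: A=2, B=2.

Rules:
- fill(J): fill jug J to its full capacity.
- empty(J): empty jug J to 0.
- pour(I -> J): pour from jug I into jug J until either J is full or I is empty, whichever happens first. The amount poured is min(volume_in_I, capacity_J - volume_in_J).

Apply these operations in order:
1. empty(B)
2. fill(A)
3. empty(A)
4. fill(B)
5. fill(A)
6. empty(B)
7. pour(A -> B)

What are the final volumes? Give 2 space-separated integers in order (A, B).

Answer: 0 4

Derivation:
Step 1: empty(B) -> (A=2 B=0)
Step 2: fill(A) -> (A=4 B=0)
Step 3: empty(A) -> (A=0 B=0)
Step 4: fill(B) -> (A=0 B=12)
Step 5: fill(A) -> (A=4 B=12)
Step 6: empty(B) -> (A=4 B=0)
Step 7: pour(A -> B) -> (A=0 B=4)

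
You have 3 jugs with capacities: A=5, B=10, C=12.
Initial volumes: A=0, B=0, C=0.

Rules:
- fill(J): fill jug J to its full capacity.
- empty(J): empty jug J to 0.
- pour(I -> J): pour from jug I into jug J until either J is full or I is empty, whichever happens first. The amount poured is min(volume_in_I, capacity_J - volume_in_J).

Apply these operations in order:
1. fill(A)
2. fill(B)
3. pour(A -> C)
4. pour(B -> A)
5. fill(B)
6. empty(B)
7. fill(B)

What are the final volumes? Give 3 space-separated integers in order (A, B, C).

Answer: 5 10 5

Derivation:
Step 1: fill(A) -> (A=5 B=0 C=0)
Step 2: fill(B) -> (A=5 B=10 C=0)
Step 3: pour(A -> C) -> (A=0 B=10 C=5)
Step 4: pour(B -> A) -> (A=5 B=5 C=5)
Step 5: fill(B) -> (A=5 B=10 C=5)
Step 6: empty(B) -> (A=5 B=0 C=5)
Step 7: fill(B) -> (A=5 B=10 C=5)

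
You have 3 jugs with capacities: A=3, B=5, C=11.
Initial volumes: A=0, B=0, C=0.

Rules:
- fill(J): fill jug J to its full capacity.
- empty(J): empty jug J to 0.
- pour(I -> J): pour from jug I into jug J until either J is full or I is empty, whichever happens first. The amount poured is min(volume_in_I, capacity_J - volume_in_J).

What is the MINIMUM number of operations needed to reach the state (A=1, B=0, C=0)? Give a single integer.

BFS from (A=0, B=0, C=0). One shortest path:
  1. fill(A) -> (A=3 B=0 C=0)
  2. pour(A -> B) -> (A=0 B=3 C=0)
  3. fill(A) -> (A=3 B=3 C=0)
  4. pour(A -> B) -> (A=1 B=5 C=0)
  5. empty(B) -> (A=1 B=0 C=0)
Reached target in 5 moves.

Answer: 5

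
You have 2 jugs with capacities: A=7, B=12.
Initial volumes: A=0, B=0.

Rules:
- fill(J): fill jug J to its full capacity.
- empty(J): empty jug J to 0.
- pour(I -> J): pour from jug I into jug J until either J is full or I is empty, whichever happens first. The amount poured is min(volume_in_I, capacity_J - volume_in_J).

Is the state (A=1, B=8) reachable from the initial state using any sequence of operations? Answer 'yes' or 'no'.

Answer: no

Derivation:
BFS explored all 38 reachable states.
Reachable set includes: (0,0), (0,1), (0,2), (0,3), (0,4), (0,5), (0,6), (0,7), (0,8), (0,9), (0,10), (0,11) ...
Target (A=1, B=8) not in reachable set → no.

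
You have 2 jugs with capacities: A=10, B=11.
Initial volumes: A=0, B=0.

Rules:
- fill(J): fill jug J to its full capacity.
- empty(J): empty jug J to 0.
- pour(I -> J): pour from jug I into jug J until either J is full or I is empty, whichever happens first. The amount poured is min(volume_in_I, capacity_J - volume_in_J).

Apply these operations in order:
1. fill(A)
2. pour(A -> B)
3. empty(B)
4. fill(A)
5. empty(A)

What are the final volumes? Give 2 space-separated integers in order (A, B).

Step 1: fill(A) -> (A=10 B=0)
Step 2: pour(A -> B) -> (A=0 B=10)
Step 3: empty(B) -> (A=0 B=0)
Step 4: fill(A) -> (A=10 B=0)
Step 5: empty(A) -> (A=0 B=0)

Answer: 0 0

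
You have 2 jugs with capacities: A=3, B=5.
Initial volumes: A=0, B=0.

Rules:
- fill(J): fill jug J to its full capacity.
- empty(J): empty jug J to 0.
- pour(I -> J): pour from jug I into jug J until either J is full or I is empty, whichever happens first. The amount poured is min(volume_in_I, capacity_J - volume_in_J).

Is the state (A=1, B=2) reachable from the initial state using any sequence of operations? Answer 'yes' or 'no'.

BFS explored all 16 reachable states.
Reachable set includes: (0,0), (0,1), (0,2), (0,3), (0,4), (0,5), (1,0), (1,5), (2,0), (2,5), (3,0), (3,1) ...
Target (A=1, B=2) not in reachable set → no.

Answer: no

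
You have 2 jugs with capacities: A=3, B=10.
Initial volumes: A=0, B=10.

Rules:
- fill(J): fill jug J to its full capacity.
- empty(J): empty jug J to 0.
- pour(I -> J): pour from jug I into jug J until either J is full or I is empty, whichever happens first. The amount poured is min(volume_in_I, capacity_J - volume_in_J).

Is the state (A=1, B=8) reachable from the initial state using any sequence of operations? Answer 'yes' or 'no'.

BFS explored all 26 reachable states.
Reachable set includes: (0,0), (0,1), (0,2), (0,3), (0,4), (0,5), (0,6), (0,7), (0,8), (0,9), (0,10), (1,0) ...
Target (A=1, B=8) not in reachable set → no.

Answer: no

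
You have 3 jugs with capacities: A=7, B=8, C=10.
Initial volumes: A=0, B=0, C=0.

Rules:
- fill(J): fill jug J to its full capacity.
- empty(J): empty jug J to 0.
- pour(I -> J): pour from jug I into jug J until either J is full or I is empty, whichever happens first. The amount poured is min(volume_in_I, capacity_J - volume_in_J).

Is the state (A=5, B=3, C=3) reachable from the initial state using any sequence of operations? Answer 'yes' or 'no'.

BFS explored all 414 reachable states.
Reachable set includes: (0,0,0), (0,0,1), (0,0,2), (0,0,3), (0,0,4), (0,0,5), (0,0,6), (0,0,7), (0,0,8), (0,0,9), (0,0,10), (0,1,0) ...
Target (A=5, B=3, C=3) not in reachable set → no.

Answer: no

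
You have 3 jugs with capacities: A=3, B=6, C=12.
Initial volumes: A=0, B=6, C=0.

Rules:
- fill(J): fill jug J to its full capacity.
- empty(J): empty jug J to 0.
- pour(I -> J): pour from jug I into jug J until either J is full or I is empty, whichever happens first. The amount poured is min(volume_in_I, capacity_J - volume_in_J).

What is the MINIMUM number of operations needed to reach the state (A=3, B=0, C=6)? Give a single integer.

Answer: 2

Derivation:
BFS from (A=0, B=6, C=0). One shortest path:
  1. fill(A) -> (A=3 B=6 C=0)
  2. pour(B -> C) -> (A=3 B=0 C=6)
Reached target in 2 moves.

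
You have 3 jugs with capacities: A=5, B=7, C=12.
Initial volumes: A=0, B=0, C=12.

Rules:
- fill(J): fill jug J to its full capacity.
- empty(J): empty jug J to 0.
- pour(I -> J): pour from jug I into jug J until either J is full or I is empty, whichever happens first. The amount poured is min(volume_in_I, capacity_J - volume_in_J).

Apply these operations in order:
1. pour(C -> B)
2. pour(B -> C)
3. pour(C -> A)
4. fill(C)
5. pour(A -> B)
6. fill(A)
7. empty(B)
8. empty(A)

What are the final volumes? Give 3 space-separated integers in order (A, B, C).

Answer: 0 0 12

Derivation:
Step 1: pour(C -> B) -> (A=0 B=7 C=5)
Step 2: pour(B -> C) -> (A=0 B=0 C=12)
Step 3: pour(C -> A) -> (A=5 B=0 C=7)
Step 4: fill(C) -> (A=5 B=0 C=12)
Step 5: pour(A -> B) -> (A=0 B=5 C=12)
Step 6: fill(A) -> (A=5 B=5 C=12)
Step 7: empty(B) -> (A=5 B=0 C=12)
Step 8: empty(A) -> (A=0 B=0 C=12)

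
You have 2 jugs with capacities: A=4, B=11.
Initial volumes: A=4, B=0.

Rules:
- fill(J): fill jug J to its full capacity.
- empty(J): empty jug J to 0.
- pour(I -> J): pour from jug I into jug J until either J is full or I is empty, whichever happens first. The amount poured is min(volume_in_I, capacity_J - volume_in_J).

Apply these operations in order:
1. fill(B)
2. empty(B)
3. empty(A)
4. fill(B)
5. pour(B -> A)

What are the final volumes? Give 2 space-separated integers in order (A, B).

Step 1: fill(B) -> (A=4 B=11)
Step 2: empty(B) -> (A=4 B=0)
Step 3: empty(A) -> (A=0 B=0)
Step 4: fill(B) -> (A=0 B=11)
Step 5: pour(B -> A) -> (A=4 B=7)

Answer: 4 7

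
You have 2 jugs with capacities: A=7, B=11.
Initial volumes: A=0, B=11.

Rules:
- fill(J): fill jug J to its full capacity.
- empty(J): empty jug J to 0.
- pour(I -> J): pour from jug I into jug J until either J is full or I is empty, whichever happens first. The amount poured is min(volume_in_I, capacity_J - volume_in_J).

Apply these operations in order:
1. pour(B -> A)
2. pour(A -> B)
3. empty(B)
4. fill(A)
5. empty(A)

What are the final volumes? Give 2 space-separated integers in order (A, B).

Answer: 0 0

Derivation:
Step 1: pour(B -> A) -> (A=7 B=4)
Step 2: pour(A -> B) -> (A=0 B=11)
Step 3: empty(B) -> (A=0 B=0)
Step 4: fill(A) -> (A=7 B=0)
Step 5: empty(A) -> (A=0 B=0)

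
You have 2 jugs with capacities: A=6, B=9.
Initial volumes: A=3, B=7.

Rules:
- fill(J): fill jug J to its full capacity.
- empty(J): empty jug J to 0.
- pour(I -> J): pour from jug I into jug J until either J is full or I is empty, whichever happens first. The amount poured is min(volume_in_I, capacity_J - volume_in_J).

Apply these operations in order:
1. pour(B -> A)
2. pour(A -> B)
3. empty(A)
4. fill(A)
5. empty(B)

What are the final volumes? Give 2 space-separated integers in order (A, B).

Answer: 6 0

Derivation:
Step 1: pour(B -> A) -> (A=6 B=4)
Step 2: pour(A -> B) -> (A=1 B=9)
Step 3: empty(A) -> (A=0 B=9)
Step 4: fill(A) -> (A=6 B=9)
Step 5: empty(B) -> (A=6 B=0)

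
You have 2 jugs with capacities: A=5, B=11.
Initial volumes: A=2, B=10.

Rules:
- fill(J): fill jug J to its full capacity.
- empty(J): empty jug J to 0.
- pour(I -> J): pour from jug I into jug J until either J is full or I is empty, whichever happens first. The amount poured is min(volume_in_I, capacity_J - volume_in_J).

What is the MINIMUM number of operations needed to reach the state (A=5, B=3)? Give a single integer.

BFS from (A=2, B=10). One shortest path:
  1. fill(B) -> (A=2 B=11)
  2. pour(B -> A) -> (A=5 B=8)
  3. empty(A) -> (A=0 B=8)
  4. pour(B -> A) -> (A=5 B=3)
Reached target in 4 moves.

Answer: 4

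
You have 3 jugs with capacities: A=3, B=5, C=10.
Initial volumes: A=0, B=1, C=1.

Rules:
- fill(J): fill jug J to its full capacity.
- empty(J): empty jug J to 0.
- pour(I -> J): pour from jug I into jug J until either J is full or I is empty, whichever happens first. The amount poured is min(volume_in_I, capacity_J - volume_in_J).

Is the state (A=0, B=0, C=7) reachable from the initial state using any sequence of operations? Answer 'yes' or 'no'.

BFS from (A=0, B=1, C=1):
  1. pour(B -> C) -> (A=0 B=0 C=2)
  2. fill(B) -> (A=0 B=5 C=2)
  3. pour(B -> C) -> (A=0 B=0 C=7)
Target reached → yes.

Answer: yes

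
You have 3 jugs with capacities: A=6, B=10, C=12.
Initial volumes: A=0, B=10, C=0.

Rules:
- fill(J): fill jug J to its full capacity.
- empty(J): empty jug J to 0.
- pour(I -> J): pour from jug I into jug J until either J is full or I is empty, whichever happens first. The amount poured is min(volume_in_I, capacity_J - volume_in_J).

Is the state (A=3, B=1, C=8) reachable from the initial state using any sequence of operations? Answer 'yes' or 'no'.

BFS explored all 128 reachable states.
Reachable set includes: (0,0,0), (0,0,2), (0,0,4), (0,0,6), (0,0,8), (0,0,10), (0,0,12), (0,2,0), (0,2,2), (0,2,4), (0,2,6), (0,2,8) ...
Target (A=3, B=1, C=8) not in reachable set → no.

Answer: no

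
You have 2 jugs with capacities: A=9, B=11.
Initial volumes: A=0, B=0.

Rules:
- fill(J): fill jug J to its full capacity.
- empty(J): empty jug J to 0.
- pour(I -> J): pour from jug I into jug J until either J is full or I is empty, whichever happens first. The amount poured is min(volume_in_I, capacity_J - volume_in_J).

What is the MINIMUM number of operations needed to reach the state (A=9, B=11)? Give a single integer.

BFS from (A=0, B=0). One shortest path:
  1. fill(A) -> (A=9 B=0)
  2. fill(B) -> (A=9 B=11)
Reached target in 2 moves.

Answer: 2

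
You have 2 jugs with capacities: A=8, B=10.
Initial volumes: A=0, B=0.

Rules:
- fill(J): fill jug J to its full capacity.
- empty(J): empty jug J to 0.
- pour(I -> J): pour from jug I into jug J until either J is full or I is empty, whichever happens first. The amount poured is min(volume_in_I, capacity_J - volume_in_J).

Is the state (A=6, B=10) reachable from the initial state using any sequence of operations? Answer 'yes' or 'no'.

Answer: yes

Derivation:
BFS from (A=0, B=0):
  1. fill(A) -> (A=8 B=0)
  2. pour(A -> B) -> (A=0 B=8)
  3. fill(A) -> (A=8 B=8)
  4. pour(A -> B) -> (A=6 B=10)
Target reached → yes.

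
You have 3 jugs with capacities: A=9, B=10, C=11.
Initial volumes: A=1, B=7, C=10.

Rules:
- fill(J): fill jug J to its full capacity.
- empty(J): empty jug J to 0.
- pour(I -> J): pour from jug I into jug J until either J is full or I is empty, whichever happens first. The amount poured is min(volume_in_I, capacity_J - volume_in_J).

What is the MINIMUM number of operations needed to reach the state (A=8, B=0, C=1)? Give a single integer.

Answer: 4

Derivation:
BFS from (A=1, B=7, C=10). One shortest path:
  1. fill(C) -> (A=1 B=7 C=11)
  2. pour(B -> A) -> (A=8 B=0 C=11)
  3. pour(C -> B) -> (A=8 B=10 C=1)
  4. empty(B) -> (A=8 B=0 C=1)
Reached target in 4 moves.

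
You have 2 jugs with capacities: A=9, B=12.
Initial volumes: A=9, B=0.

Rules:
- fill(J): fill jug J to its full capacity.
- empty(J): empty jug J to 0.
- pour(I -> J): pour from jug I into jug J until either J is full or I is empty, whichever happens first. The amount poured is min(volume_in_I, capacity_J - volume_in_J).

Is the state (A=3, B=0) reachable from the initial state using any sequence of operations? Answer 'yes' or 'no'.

BFS from (A=9, B=0):
  1. empty(A) -> (A=0 B=0)
  2. fill(B) -> (A=0 B=12)
  3. pour(B -> A) -> (A=9 B=3)
  4. empty(A) -> (A=0 B=3)
  5. pour(B -> A) -> (A=3 B=0)
Target reached → yes.

Answer: yes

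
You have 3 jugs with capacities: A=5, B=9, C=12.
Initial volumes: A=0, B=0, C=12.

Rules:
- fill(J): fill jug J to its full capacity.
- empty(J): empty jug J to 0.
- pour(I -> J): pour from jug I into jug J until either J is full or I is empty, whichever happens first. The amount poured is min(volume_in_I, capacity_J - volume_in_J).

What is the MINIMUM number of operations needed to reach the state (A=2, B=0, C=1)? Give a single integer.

BFS from (A=0, B=0, C=12). One shortest path:
  1. pour(C -> A) -> (A=5 B=0 C=7)
  2. pour(A -> B) -> (A=0 B=5 C=7)
  3. pour(C -> A) -> (A=5 B=5 C=2)
  4. pour(A -> B) -> (A=1 B=9 C=2)
  5. empty(B) -> (A=1 B=0 C=2)
  6. pour(A -> B) -> (A=0 B=1 C=2)
  7. pour(C -> A) -> (A=2 B=1 C=0)
  8. pour(B -> C) -> (A=2 B=0 C=1)
Reached target in 8 moves.

Answer: 8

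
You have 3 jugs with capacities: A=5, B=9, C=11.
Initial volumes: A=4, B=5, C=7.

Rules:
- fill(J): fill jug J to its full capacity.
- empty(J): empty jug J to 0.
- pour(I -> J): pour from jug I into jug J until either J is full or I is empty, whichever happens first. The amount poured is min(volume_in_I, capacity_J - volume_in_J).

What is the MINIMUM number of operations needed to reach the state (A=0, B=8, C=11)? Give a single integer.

Answer: 4

Derivation:
BFS from (A=4, B=5, C=7). One shortest path:
  1. fill(B) -> (A=4 B=9 C=7)
  2. fill(C) -> (A=4 B=9 C=11)
  3. pour(B -> A) -> (A=5 B=8 C=11)
  4. empty(A) -> (A=0 B=8 C=11)
Reached target in 4 moves.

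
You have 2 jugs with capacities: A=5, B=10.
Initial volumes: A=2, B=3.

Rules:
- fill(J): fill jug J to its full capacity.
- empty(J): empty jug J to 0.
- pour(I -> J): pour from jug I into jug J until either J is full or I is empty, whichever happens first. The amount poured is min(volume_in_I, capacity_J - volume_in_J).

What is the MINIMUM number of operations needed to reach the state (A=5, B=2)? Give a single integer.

BFS from (A=2, B=3). One shortest path:
  1. empty(B) -> (A=2 B=0)
  2. pour(A -> B) -> (A=0 B=2)
  3. fill(A) -> (A=5 B=2)
Reached target in 3 moves.

Answer: 3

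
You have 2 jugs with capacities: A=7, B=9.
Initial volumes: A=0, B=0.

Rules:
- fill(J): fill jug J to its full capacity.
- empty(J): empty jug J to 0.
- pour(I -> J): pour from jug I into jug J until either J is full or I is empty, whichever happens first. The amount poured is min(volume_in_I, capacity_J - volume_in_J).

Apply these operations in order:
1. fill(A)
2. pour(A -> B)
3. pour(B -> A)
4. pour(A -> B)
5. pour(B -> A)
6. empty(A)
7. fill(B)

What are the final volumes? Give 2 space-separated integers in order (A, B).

Step 1: fill(A) -> (A=7 B=0)
Step 2: pour(A -> B) -> (A=0 B=7)
Step 3: pour(B -> A) -> (A=7 B=0)
Step 4: pour(A -> B) -> (A=0 B=7)
Step 5: pour(B -> A) -> (A=7 B=0)
Step 6: empty(A) -> (A=0 B=0)
Step 7: fill(B) -> (A=0 B=9)

Answer: 0 9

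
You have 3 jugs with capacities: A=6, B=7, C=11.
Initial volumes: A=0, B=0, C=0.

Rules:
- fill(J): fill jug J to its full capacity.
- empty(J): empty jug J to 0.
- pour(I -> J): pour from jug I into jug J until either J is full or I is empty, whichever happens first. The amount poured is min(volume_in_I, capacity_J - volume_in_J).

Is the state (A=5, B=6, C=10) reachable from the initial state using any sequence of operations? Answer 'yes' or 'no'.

Answer: no

Derivation:
BFS explored all 372 reachable states.
Reachable set includes: (0,0,0), (0,0,1), (0,0,2), (0,0,3), (0,0,4), (0,0,5), (0,0,6), (0,0,7), (0,0,8), (0,0,9), (0,0,10), (0,0,11) ...
Target (A=5, B=6, C=10) not in reachable set → no.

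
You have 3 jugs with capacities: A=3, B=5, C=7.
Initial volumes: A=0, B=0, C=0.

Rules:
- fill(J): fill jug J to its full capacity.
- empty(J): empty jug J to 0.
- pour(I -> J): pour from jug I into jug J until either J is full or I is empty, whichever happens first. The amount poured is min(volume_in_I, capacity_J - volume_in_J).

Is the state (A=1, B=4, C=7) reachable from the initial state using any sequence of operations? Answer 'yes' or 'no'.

Answer: yes

Derivation:
BFS from (A=0, B=0, C=0):
  1. fill(C) -> (A=0 B=0 C=7)
  2. pour(C -> B) -> (A=0 B=5 C=2)
  3. pour(C -> A) -> (A=2 B=5 C=0)
  4. pour(B -> C) -> (A=2 B=0 C=5)
  5. fill(B) -> (A=2 B=5 C=5)
  6. pour(B -> A) -> (A=3 B=4 C=5)
  7. pour(A -> C) -> (A=1 B=4 C=7)
Target reached → yes.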